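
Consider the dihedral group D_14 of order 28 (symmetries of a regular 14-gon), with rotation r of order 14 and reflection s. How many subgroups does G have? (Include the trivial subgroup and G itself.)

|G| = 28, so by Lagrange every subgroup order divides 28. Divisors: 1, 2, 4, 7, 14, 28.
Subgroups by order — order 1: 1; order 2: 15; order 4: 7; order 7: 1; order 14: 3; order 28: 1.
Total: 1 + 15 + 7 + 1 + 3 + 1 = 28.

28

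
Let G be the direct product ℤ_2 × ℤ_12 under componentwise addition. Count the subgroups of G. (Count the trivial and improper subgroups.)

|G| = 24, so by Lagrange every subgroup order divides 24. Divisors: 1, 2, 3, 4, 6, 8, 12, 24.
Subgroups by order — order 1: 1; order 2: 3; order 3: 1; order 4: 3; order 6: 3; order 8: 1; order 12: 3; order 24: 1.
Total: 1 + 3 + 1 + 3 + 3 + 1 + 3 + 1 = 16.

16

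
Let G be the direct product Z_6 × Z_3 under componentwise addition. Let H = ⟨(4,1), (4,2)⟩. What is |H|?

|⟨(4,1)⟩| = 3 and |⟨(4,2)⟩| = 3, so |H| is a multiple of lcm(3, 3) = 3 and divides |G| = 18.
Closing under the operation: H = {(0,0), (0,1), (0,2), (2,0), (2,1), (2,2), (4,0), (4,1), (4,2)}, so |H| = 9.

9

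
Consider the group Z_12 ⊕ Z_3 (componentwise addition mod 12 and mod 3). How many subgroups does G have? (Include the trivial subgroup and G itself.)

18

|G| = 36, so by Lagrange every subgroup order divides 36. Divisors: 1, 2, 3, 4, 6, 9, 12, 18, 36.
Subgroups by order — order 1: 1; order 2: 1; order 3: 4; order 4: 1; order 6: 4; order 9: 1; order 12: 4; order 18: 1; order 36: 1.
Total: 1 + 1 + 4 + 1 + 4 + 1 + 4 + 1 + 1 = 18.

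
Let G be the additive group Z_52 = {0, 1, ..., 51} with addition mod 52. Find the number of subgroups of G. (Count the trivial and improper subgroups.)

6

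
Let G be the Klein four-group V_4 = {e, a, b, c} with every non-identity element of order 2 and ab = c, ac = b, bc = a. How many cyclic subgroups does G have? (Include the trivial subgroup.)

4

A cyclic subgroup of order d is generated by each of its φ(d) elements of order d, so the cyclic subgroups of order d number (#elements of order d)/φ(d).
Cyclic subgroups by order — order 1: 1; order 2: 3.
Total: 4.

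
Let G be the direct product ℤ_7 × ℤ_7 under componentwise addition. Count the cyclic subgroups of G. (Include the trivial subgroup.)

A cyclic subgroup of order d is generated by each of its φ(d) elements of order d, so the cyclic subgroups of order d number (#elements of order d)/φ(d).
Cyclic subgroups by order — order 1: 1; order 7: 8.
Total: 9.

9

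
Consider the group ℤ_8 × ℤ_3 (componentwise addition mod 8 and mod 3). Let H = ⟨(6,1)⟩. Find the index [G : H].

2

|⟨(6,1)⟩| = 12 and |G| = 24.
By Lagrange, [G : H] = |G|/|H| = 24/12 = 2.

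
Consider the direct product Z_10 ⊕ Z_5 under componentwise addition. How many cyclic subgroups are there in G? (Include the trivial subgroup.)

14

A cyclic subgroup of order d is generated by each of its φ(d) elements of order d, so the cyclic subgroups of order d number (#elements of order d)/φ(d).
Cyclic subgroups by order — order 1: 1; order 2: 1; order 5: 6; order 10: 6.
Total: 14.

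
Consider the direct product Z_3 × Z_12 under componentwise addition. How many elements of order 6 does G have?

8

An element (a,b) has order lcm(ord(a), ord(b)); count pairs with lcm equal to 6.
Enumerating gives 8 such elements.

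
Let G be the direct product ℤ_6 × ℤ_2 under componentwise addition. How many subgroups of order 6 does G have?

3

|G| = 12 and 6 | 12, so subgroups of order 6 are possible by Lagrange.
The subgroups of order 6 are: {(0,0), (0,1), (2,0), (2,1), (4,0), (4,1)}; {(0,0), (1,0), (2,0), (3,0), (4,0), (5,0)}; {(0,0), (1,1), (2,0), (3,1), (4,0), (5,1)}.
So G has 3 subgroups of order 6.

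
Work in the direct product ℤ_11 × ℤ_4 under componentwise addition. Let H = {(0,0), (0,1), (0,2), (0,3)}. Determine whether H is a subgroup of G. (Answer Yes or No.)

|H| = 4 divides |G| = 44, consistent with Lagrange.
H contains the identity, every element's inverse is in H, and H is closed under +: it is a subgroup.
In fact H = ⟨(0,1)⟩.

Yes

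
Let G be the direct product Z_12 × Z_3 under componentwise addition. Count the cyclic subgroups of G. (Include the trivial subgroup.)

Group the elements of G by the cyclic subgroup they generate; each cyclic subgroup of order d accounts for φ(d) elements.
Cyclic subgroups by order — order 1: 1; order 2: 1; order 3: 4; order 4: 1; order 6: 4; order 12: 4.
Total: 15.

15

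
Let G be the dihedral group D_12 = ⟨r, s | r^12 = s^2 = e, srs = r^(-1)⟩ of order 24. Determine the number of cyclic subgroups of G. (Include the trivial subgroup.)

Each element a generates a cyclic subgroup ⟨a⟩; distinct elements may generate the same one (a cyclic group of order d has φ(d) generators).
Cyclic subgroups by order — order 1: 1; order 2: 13; order 3: 1; order 4: 1; order 6: 1; order 12: 1.
Total: 18.

18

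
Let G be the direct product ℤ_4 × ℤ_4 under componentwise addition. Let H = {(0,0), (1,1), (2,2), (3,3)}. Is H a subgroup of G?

|H| = 4 divides |G| = 16, consistent with Lagrange.
H contains the identity, every element's inverse is in H, and H is closed under +: it is a subgroup.
In fact H = ⟨(1,1)⟩.

Yes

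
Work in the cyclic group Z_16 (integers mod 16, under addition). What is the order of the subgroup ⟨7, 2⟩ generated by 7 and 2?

16

|⟨7⟩| = 16 and |⟨2⟩| = 8, so |H| is a multiple of lcm(16, 8) = 16 and divides |G| = 16.
Closing {7, 2} under the group operation gives all of G, so |H| = 16.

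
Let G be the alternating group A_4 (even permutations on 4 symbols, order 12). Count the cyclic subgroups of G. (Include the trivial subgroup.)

8

Group the elements of G by the cyclic subgroup they generate; each cyclic subgroup of order d accounts for φ(d) elements.
Cyclic subgroups by order — order 1: 1; order 2: 3; order 3: 4.
Total: 8.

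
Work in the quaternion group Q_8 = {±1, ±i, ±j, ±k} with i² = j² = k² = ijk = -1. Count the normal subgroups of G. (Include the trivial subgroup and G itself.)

G has 6 subgroups. Checking conjugation-invariance by order — order 1: 1/1 normal; order 2: 1/1 normal; order 4: 3/3 normal; order 8: 1/1 normal.
Total normal subgroups: 6.

6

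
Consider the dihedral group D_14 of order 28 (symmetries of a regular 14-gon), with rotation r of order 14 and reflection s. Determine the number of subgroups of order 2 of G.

15

|G| = 28 and 2 | 28, so subgroups of order 2 are possible by Lagrange.
The subgroups of order 2 are: {e, r^10s}; {e, r^11s}; {e, r^12s}; {e, r^13s}; … (15 in all).
So G has 15 subgroups of order 2.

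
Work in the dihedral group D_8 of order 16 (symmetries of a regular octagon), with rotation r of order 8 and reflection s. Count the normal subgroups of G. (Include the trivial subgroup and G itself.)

7

G has 19 subgroups. Checking conjugation-invariance by order — order 1: 1/1 normal; order 2: 1/9 normal; order 4: 1/5 normal; order 8: 3/3 normal; order 16: 1/1 normal.
Total normal subgroups: 7.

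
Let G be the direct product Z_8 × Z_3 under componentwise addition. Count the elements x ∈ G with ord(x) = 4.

2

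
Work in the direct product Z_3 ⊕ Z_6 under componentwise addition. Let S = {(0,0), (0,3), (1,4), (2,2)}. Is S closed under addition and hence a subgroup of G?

|S| = 4 does not divide |G| = 18, so by Lagrange S is not a subgroup.

No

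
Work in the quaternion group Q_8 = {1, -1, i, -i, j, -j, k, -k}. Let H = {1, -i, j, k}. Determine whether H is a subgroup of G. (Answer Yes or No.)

j ∈ H but its inverse -j ∉ H, so H is not a subgroup.

No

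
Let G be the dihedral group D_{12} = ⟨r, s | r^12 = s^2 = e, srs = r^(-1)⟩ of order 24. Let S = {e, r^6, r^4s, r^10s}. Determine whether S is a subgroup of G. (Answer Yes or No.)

Yes

|S| = 4 divides |G| = 24, consistent with Lagrange.
S contains the identity, every element's inverse is in S, and S is closed under ·: it is a subgroup.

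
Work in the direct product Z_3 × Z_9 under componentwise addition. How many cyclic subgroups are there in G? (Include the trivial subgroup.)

8

Each element a generates a cyclic subgroup ⟨a⟩; distinct elements may generate the same one (a cyclic group of order d has φ(d) generators).
Cyclic subgroups by order — order 1: 1; order 3: 4; order 9: 3.
Total: 8.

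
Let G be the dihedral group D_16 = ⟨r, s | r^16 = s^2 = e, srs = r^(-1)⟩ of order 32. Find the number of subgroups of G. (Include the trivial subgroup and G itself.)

|G| = 32, so by Lagrange every subgroup order divides 32. Divisors: 1, 2, 4, 8, 16, 32.
Subgroups by order — order 1: 1; order 2: 17; order 4: 9; order 8: 5; order 16: 3; order 32: 1.
Total: 1 + 17 + 9 + 5 + 3 + 1 = 36.

36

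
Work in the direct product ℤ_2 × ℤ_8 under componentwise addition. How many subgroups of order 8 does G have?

3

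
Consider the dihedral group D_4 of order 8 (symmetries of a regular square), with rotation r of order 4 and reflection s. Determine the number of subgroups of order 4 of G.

|G| = 8 and 4 | 8, so subgroups of order 4 are possible by Lagrange.
The subgroups of order 4 are: {e, r, r^2, r^3}; {e, r^2, s, r^2s}; {e, r^2, rs, r^3s}.
So G has 3 subgroups of order 4.

3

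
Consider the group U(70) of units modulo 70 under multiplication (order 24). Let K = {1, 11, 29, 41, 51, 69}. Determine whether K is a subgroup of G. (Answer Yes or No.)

No

Closure fails: 51 · 69 = 19 ∉ K. So K is not a subgroup.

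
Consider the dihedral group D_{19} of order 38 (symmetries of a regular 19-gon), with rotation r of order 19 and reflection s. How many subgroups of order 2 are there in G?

19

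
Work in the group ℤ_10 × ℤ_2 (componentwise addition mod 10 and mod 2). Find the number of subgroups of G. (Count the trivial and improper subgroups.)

|G| = 20, so by Lagrange every subgroup order divides 20. Divisors: 1, 2, 4, 5, 10, 20.
Subgroups by order — order 1: 1; order 2: 3; order 4: 1; order 5: 1; order 10: 3; order 20: 1.
Total: 1 + 3 + 1 + 1 + 3 + 1 = 10.

10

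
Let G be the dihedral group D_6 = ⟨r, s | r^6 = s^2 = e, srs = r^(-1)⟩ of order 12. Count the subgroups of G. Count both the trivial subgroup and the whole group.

|G| = 12, so by Lagrange every subgroup order divides 12. Divisors: 1, 2, 3, 4, 6, 12.
Subgroups by order — order 1: 1; order 2: 7; order 3: 1; order 4: 3; order 6: 3; order 12: 1.
Total: 1 + 7 + 1 + 3 + 3 + 1 = 16.

16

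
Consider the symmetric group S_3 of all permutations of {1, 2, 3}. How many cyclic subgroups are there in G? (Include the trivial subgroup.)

5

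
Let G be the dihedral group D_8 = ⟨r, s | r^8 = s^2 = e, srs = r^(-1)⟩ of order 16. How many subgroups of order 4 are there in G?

5

|G| = 16 and 4 | 16, so subgroups of order 4 are possible by Lagrange.
The subgroups of order 4 are: {e, r^2, r^4, r^6}; {e, r^4, r^2s, r^6s}; {e, r^4, r^3s, r^7s}; {e, r^4, s, r^4s}; … (5 in all).
So G has 5 subgroups of order 4.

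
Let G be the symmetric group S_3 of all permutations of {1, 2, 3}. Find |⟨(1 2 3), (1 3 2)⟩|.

|⟨(1 2 3)⟩| = 3 and |⟨(1 3 2)⟩| = 3, so |H| is a multiple of lcm(3, 3) = 3 and divides |G| = 6.
Closing under the operation: H = {e, (1 2 3), (1 3 2)}, so |H| = 3.

3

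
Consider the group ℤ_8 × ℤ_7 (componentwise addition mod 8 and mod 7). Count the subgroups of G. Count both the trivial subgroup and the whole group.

|G| = 56, so by Lagrange every subgroup order divides 56. Divisors: 1, 2, 4, 7, 8, 14, 28, 56.
Subgroups by order — order 1: 1; order 2: 1; order 4: 1; order 7: 1; order 8: 1; order 14: 1; order 28: 1; order 56: 1.
Total: 1 + 1 + 1 + 1 + 1 + 1 + 1 + 1 = 8.

8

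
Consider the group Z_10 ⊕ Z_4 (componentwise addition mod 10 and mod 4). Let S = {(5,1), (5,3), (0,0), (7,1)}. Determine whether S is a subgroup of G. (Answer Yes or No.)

(7,1) ∈ S but its inverse (3,3) ∉ S, so S is not a subgroup.

No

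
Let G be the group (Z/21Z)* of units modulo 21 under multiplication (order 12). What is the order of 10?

6

Compute successive powers of 10 mod 21: 10, 16, 13, 4, 19, 1; 10^6 ≡ 1 (mod 21).
So |⟨10⟩| = 6.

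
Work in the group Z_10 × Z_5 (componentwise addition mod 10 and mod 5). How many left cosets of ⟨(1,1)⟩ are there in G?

5

|⟨(1,1)⟩| = 10 and |G| = 50.
By Lagrange, [G : H] = |G|/|H| = 50/10 = 5.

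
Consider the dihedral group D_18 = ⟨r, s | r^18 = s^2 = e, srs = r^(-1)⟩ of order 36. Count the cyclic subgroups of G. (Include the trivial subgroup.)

24

Group the elements of G by the cyclic subgroup they generate; each cyclic subgroup of order d accounts for φ(d) elements.
Cyclic subgroups by order — order 1: 1; order 2: 19; order 3: 1; order 6: 1; order 9: 1; order 18: 1.
Total: 24.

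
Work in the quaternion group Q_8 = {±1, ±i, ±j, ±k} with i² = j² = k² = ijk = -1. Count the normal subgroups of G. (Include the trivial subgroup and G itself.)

6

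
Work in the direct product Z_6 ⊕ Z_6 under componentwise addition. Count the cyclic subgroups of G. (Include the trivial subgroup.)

Group the elements of G by the cyclic subgroup they generate; each cyclic subgroup of order d accounts for φ(d) elements.
Cyclic subgroups by order — order 1: 1; order 2: 3; order 3: 4; order 6: 12.
Total: 20.

20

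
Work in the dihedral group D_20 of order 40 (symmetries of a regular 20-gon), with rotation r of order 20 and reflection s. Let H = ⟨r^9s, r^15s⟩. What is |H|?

|⟨r^9s⟩| = 2 and |⟨r^15s⟩| = 2, so |H| is a multiple of lcm(2, 2) = 2 and divides |G| = 40.
Closing under the operation: H = {e, r^2, r^4, r^6, r^8, r^10, r^12, r^14, r^16, r^18, rs, r^3s, r^5s, r^7s, r^9s, r^11s, r^13s, r^15s, r^17s, r^19s}, so |H| = 20.

20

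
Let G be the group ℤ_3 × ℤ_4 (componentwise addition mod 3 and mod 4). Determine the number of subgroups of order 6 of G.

1

|G| = 12 and 6 | 12, so subgroups of order 6 are possible by Lagrange.
The subgroups of order 6 are: {(0,0), (0,2), (1,0), (1,2), (2,0), (2,2)}.
So G has 1 subgroup of order 6.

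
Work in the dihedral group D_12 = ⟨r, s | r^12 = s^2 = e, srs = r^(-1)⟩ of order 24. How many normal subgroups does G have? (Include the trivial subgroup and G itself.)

9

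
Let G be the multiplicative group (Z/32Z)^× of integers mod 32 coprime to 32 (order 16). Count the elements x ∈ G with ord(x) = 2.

The elements of order 2 are: 15, 17, 31.
That's 3.

3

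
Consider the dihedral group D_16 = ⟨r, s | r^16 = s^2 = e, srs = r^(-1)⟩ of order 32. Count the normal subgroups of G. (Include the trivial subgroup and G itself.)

8

G has 36 subgroups. Checking conjugation-invariance by order — order 1: 1/1 normal; order 2: 1/17 normal; order 4: 1/9 normal; order 8: 1/5 normal; order 16: 3/3 normal; order 32: 1/1 normal.
Total normal subgroups: 8.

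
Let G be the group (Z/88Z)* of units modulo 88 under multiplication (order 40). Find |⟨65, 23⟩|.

|⟨65⟩| = 2 and |⟨23⟩| = 2, so |H| is a multiple of lcm(2, 2) = 2 and divides |G| = 40.
Closing under the operation: H = {1, 23, 65, 87}, so |H| = 4.

4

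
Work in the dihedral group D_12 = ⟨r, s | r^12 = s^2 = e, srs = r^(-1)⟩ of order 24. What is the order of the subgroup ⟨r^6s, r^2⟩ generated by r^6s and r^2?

12

|⟨r^6s⟩| = 2 and |⟨r^2⟩| = 6, so |H| is a multiple of lcm(2, 6) = 6 and divides |G| = 24.
Closing under the operation: H = {e, r^2, r^4, r^6, r^8, r^10, s, r^2s, r^4s, r^6s, r^8s, r^10s}, so |H| = 12.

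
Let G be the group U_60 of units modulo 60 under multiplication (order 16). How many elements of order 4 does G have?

The elements of order 4 are: 7, 13, 17, 23, 37, 43, 47, 53.
That's 8.

8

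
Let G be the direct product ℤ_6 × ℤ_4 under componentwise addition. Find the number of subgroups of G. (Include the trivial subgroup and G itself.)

|G| = 24, so by Lagrange every subgroup order divides 24. Divisors: 1, 2, 3, 4, 6, 8, 12, 24.
Subgroups by order — order 1: 1; order 2: 3; order 3: 1; order 4: 3; order 6: 3; order 8: 1; order 12: 3; order 24: 1.
Total: 1 + 3 + 1 + 3 + 3 + 1 + 3 + 1 = 16.

16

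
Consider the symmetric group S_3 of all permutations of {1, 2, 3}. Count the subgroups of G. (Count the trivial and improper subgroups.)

6

|G| = 6, so by Lagrange every subgroup order divides 6. Divisors: 1, 2, 3, 6.
Subgroups by order — order 1: 1; order 2: 3; order 3: 1; order 6: 1.
Total: 1 + 3 + 1 + 1 = 6.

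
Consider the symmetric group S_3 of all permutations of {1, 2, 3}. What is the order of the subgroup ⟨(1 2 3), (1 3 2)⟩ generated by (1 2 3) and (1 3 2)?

3

|⟨(1 2 3)⟩| = 3 and |⟨(1 3 2)⟩| = 3, so |H| is a multiple of lcm(3, 3) = 3 and divides |G| = 6.
Closing under the operation: H = {e, (1 2 3), (1 3 2)}, so |H| = 3.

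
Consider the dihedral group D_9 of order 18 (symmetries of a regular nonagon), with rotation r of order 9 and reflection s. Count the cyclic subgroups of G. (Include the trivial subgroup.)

Each element a generates a cyclic subgroup ⟨a⟩; distinct elements may generate the same one (a cyclic group of order d has φ(d) generators).
Cyclic subgroups by order — order 1: 1; order 2: 9; order 3: 1; order 9: 1.
Total: 12.

12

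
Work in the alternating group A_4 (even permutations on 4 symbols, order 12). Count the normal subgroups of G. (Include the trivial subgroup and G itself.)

3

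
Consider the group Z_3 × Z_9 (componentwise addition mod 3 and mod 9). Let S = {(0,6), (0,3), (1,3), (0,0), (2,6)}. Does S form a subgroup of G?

No

|S| = 5 does not divide |G| = 27, so by Lagrange S is not a subgroup.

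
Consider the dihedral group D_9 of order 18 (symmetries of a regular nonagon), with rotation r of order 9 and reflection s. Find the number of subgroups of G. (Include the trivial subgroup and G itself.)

16

|G| = 18, so by Lagrange every subgroup order divides 18. Divisors: 1, 2, 3, 6, 9, 18.
Subgroups by order — order 1: 1; order 2: 9; order 3: 1; order 6: 3; order 9: 1; order 18: 1.
Total: 1 + 9 + 1 + 3 + 1 + 1 = 16.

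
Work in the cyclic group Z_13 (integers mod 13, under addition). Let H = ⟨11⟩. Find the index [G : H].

1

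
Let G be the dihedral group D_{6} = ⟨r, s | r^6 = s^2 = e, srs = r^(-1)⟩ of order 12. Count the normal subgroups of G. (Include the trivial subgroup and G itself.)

G has 16 subgroups. Checking conjugation-invariance by order — order 1: 1/1 normal; order 2: 1/7 normal; order 3: 1/1 normal; order 4: 0/3 normal; order 6: 3/3 normal; order 12: 1/1 normal.
Total normal subgroups: 7.

7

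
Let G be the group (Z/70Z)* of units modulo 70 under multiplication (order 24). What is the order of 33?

12

Compute successive powers of 33 mod 70: 33, 39, 27, 51, 3, 29, 47, 11, …; 33^12 ≡ 1 (mod 70).
So |⟨33⟩| = 12.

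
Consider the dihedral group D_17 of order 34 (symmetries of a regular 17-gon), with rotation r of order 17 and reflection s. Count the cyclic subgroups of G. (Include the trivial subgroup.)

19

Group the elements of G by the cyclic subgroup they generate; each cyclic subgroup of order d accounts for φ(d) elements.
Cyclic subgroups by order — order 1: 1; order 2: 17; order 17: 1.
Total: 19.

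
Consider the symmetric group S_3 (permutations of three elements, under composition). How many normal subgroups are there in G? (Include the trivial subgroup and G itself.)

3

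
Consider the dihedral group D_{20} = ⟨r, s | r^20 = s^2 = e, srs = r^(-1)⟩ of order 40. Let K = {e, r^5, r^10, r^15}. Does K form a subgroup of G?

Yes

|K| = 4 divides |G| = 40, consistent with Lagrange.
K contains the identity, every element's inverse is in K, and K is closed under ·: it is a subgroup.
In fact K = ⟨r^15⟩.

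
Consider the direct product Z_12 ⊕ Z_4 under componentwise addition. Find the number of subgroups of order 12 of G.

|G| = 48 and 12 | 48, so subgroups of order 12 are possible by Lagrange.
The subgroups of order 12 are: {(0,0), (0,1), (0,2), (0,3), (4,0), (4,1), (4,2), (4,3), (8,0), (8,1), (8,2), (8,3)}; {(0,0), (0,2), (2,0), (2,2), (4,0), (4,2), (6,0), (6,2), (8,0), (8,2), (10,0), (10,2)}; {(0,0), (0,2), (2,1), (2,3), (4,0), (4,2), (6,1), (6,3), (8,0), (8,2), (10,1), (10,3)}; {(0,0), (1,0), (2,0), (3,0), (4,0), (5,0), (6,0), (7,0), (8,0), (9,0), (10,0), (11,0)}; … (7 in all).
So G has 7 subgroups of order 12.

7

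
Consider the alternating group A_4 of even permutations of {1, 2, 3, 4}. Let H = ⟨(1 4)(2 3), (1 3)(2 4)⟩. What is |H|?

4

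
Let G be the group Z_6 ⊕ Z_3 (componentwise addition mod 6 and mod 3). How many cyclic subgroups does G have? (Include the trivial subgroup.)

A cyclic subgroup of order d is generated by each of its φ(d) elements of order d, so the cyclic subgroups of order d number (#elements of order d)/φ(d).
Cyclic subgroups by order — order 1: 1; order 2: 1; order 3: 4; order 6: 4.
Total: 10.

10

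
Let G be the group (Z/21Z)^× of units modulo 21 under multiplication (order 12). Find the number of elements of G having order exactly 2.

The elements of order 2 are: 8, 13, 20.
That's 3.

3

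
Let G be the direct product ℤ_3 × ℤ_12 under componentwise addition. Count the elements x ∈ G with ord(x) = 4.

An element (a,b) has order lcm(ord(a), ord(b)); count pairs with lcm equal to 4.
Enumerating gives 2 such elements.

2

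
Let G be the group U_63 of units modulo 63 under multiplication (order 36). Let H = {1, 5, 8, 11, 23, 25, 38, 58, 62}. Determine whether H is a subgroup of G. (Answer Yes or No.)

No

Closure fails: 5 · 8 = 40 ∉ H. So H is not a subgroup.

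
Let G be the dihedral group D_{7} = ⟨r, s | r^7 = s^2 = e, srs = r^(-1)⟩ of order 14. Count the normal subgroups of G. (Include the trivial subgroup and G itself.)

3

G has 10 subgroups. Checking conjugation-invariance by order — order 1: 1/1 normal; order 2: 0/7 normal; order 7: 1/1 normal; order 14: 1/1 normal.
Total normal subgroups: 3.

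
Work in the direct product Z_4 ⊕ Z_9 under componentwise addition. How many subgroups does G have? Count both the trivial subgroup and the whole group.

9

|G| = 36, so by Lagrange every subgroup order divides 36. Divisors: 1, 2, 3, 4, 6, 9, 12, 18, 36.
Subgroups by order — order 1: 1; order 2: 1; order 3: 1; order 4: 1; order 6: 1; order 9: 1; order 12: 1; order 18: 1; order 36: 1.
Total: 1 + 1 + 1 + 1 + 1 + 1 + 1 + 1 + 1 = 9.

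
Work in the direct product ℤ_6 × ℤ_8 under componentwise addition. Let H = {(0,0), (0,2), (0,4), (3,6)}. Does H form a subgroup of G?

No

(0,2) ∈ H but its inverse (0,6) ∉ H, so H is not a subgroup.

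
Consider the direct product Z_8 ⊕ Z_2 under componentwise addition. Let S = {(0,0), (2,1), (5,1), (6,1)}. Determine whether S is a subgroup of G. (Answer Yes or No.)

No

(5,1) ∈ S but its inverse (3,1) ∉ S, so S is not a subgroup.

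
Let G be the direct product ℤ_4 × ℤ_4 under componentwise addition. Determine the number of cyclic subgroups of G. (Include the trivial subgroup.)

10

Each element a generates a cyclic subgroup ⟨a⟩; distinct elements may generate the same one (a cyclic group of order d has φ(d) generators).
Cyclic subgroups by order — order 1: 1; order 2: 3; order 4: 6.
Total: 10.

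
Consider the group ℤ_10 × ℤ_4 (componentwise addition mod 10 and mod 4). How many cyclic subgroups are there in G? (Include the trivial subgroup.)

Group the elements of G by the cyclic subgroup they generate; each cyclic subgroup of order d accounts for φ(d) elements.
Cyclic subgroups by order — order 1: 1; order 2: 3; order 4: 2; order 5: 1; order 10: 3; order 20: 2.
Total: 12.

12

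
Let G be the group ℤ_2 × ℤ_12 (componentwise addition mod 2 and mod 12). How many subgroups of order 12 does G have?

3

|G| = 24 and 12 | 24, so subgroups of order 12 are possible by Lagrange.
The subgroups of order 12 are: {(0,0), (0,1), (0,2), (0,3), (0,4), (0,5), (0,6), (0,7), (0,8), (0,9), (0,10), (0,11)}; {(0,0), (0,2), (0,4), (0,6), (0,8), (0,10), (1,0), (1,2), (1,4), (1,6), (1,8), (1,10)}; {(0,0), (0,2), (0,4), (0,6), (0,8), (0,10), (1,1), (1,3), (1,5), (1,7), (1,9), (1,11)}.
So G has 3 subgroups of order 12.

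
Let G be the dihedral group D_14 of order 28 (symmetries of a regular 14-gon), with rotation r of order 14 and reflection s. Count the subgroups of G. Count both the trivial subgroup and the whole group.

28

|G| = 28, so by Lagrange every subgroup order divides 28. Divisors: 1, 2, 4, 7, 14, 28.
Subgroups by order — order 1: 1; order 2: 15; order 4: 7; order 7: 1; order 14: 3; order 28: 1.
Total: 1 + 15 + 7 + 1 + 3 + 1 = 28.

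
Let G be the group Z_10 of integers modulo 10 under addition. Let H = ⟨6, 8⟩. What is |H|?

5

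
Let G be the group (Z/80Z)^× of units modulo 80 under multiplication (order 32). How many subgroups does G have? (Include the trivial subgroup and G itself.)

54

|G| = 32, so by Lagrange every subgroup order divides 32. Divisors: 1, 2, 4, 8, 16, 32.
Subgroups by order — order 1: 1; order 2: 7; order 4: 19; order 8: 19; order 16: 7; order 32: 1.
Total: 1 + 7 + 19 + 19 + 7 + 1 = 54.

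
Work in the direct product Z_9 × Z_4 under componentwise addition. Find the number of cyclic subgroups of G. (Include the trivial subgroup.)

9

A cyclic subgroup of order d is generated by each of its φ(d) elements of order d, so the cyclic subgroups of order d number (#elements of order d)/φ(d).
Cyclic subgroups by order — order 1: 1; order 2: 1; order 3: 1; order 4: 1; order 6: 1; order 9: 1; order 12: 1; order 18: 1; order 36: 1.
Total: 9.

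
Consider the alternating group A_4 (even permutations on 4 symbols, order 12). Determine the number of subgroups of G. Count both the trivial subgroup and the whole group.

|G| = 12, so by Lagrange every subgroup order divides 12. Divisors: 1, 2, 3, 4, 6, 12.
Subgroups by order — order 1: 1; order 2: 3; order 3: 4; order 4: 1; order 6: 0; order 12: 1.
Total: 1 + 3 + 4 + 1 + 0 + 1 = 10.

10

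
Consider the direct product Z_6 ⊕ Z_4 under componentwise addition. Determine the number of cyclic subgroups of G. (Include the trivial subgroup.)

12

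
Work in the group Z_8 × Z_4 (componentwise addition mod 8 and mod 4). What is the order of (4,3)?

4

The order of (4,3) in Z_8 × Z_4 is lcm(ord(4) in Z_8, ord(3) in Z_4).
ord(4) = 2 and ord(3) = 4, so |⟨(4,3)⟩| = lcm(2, 4) = 4.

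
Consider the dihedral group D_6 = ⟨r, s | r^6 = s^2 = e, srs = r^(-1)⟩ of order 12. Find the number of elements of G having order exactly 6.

2

The elements of order 6 are: r, r^5.
That's 2.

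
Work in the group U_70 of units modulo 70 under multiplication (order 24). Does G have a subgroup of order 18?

18 does not divide |G| = 24, so by Lagrange no subgroup of order 18 exists.

No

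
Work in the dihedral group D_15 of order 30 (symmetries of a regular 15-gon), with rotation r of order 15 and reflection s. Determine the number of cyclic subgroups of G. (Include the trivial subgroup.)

19

Group the elements of G by the cyclic subgroup they generate; each cyclic subgroup of order d accounts for φ(d) elements.
Cyclic subgroups by order — order 1: 1; order 2: 15; order 3: 1; order 5: 1; order 15: 1.
Total: 19.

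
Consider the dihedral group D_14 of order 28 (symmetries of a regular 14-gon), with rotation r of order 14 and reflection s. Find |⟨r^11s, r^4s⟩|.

4

|⟨r^11s⟩| = 2 and |⟨r^4s⟩| = 2, so |H| is a multiple of lcm(2, 2) = 2 and divides |G| = 28.
Closing under the operation: H = {e, r^7, r^4s, r^11s}, so |H| = 4.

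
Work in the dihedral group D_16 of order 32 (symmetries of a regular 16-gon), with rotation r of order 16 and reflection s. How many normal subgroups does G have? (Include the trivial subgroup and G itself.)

8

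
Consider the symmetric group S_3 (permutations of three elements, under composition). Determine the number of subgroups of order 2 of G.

|G| = 6 and 2 | 6, so subgroups of order 2 are possible by Lagrange.
The subgroups of order 2 are: {e, (1 2)}; {e, (1 3)}; {e, (2 3)}.
So G has 3 subgroups of order 2.

3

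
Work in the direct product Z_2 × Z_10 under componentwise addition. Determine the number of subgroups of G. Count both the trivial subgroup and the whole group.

10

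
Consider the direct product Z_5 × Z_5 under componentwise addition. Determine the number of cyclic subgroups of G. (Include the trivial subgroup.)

7

Each element a generates a cyclic subgroup ⟨a⟩; distinct elements may generate the same one (a cyclic group of order d has φ(d) generators).
Cyclic subgroups by order — order 1: 1; order 5: 6.
Total: 7.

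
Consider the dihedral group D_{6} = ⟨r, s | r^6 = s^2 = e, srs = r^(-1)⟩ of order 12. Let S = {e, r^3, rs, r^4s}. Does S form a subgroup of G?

|S| = 4 divides |G| = 12, consistent with Lagrange.
S contains the identity, every element's inverse is in S, and S is closed under ·: it is a subgroup.

Yes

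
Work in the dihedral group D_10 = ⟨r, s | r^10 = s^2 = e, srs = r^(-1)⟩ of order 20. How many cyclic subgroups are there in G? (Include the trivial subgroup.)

Each element a generates a cyclic subgroup ⟨a⟩; distinct elements may generate the same one (a cyclic group of order d has φ(d) generators).
Cyclic subgroups by order — order 1: 1; order 2: 11; order 5: 1; order 10: 1.
Total: 14.

14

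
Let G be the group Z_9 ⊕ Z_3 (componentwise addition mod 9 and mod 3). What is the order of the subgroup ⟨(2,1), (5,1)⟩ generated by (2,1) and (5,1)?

9

|⟨(2,1)⟩| = 9 and |⟨(5,1)⟩| = 9, so |H| is a multiple of lcm(9, 9) = 9 and divides |G| = 27.
Closing under the operation: H = {(0,0), (1,2), (2,1), (3,0), (4,2), (5,1), (6,0), (7,2), (8,1)}, so |H| = 9.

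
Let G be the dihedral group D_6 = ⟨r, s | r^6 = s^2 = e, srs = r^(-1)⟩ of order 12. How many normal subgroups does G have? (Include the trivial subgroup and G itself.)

7

G has 16 subgroups. Checking conjugation-invariance by order — order 1: 1/1 normal; order 2: 1/7 normal; order 3: 1/1 normal; order 4: 0/3 normal; order 6: 3/3 normal; order 12: 1/1 normal.
Total normal subgroups: 7.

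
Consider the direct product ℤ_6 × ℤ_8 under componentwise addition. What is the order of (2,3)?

24

The order of (2,3) in Z_6 × Z_8 is lcm(ord(2) in Z_6, ord(3) in Z_8).
ord(2) = 3 and ord(3) = 8, so |⟨(2,3)⟩| = lcm(3, 8) = 24.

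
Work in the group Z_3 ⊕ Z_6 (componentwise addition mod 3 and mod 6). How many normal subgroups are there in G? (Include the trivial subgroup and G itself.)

12

G is abelian, so every subgroup is normal.
G has 12 subgroups in total, hence 12 normal subgroups.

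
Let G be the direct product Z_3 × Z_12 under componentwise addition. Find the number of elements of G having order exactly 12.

An element (a,b) has order lcm(ord(a), ord(b)); count pairs with lcm equal to 12.
Enumerating gives 16 such elements.

16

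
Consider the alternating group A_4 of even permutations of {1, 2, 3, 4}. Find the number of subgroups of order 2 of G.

3

|G| = 12 and 2 | 12, so subgroups of order 2 are possible by Lagrange.
The subgroups of order 2 are: {e, (1 2)(3 4)}; {e, (1 3)(2 4)}; {e, (1 4)(2 3)}.
So G has 3 subgroups of order 2.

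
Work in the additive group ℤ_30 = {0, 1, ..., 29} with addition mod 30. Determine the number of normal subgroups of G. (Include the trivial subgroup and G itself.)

8

G is abelian, so every subgroup is normal.
G has 8 subgroups in total, hence 8 normal subgroups.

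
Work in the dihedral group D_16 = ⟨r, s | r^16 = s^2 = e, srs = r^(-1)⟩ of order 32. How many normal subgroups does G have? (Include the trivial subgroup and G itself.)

8

G has 36 subgroups. Checking conjugation-invariance by order — order 1: 1/1 normal; order 2: 1/17 normal; order 4: 1/9 normal; order 8: 1/5 normal; order 16: 3/3 normal; order 32: 1/1 normal.
Total normal subgroups: 8.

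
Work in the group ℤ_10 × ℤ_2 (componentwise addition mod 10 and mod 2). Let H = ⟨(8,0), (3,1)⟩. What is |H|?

|⟨(8,0)⟩| = 5 and |⟨(3,1)⟩| = 10, so |H| is a multiple of lcm(5, 10) = 10 and divides |G| = 20.
Closing under the operation: H = {(0,0), (1,1), (2,0), (3,1), (4,0), (5,1), (6,0), (7,1), (8,0), (9,1)}, so |H| = 10.

10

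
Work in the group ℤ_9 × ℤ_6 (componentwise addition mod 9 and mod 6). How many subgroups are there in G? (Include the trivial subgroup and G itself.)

|G| = 54, so by Lagrange every subgroup order divides 54. Divisors: 1, 2, 3, 6, 9, 18, 27, 54.
Subgroups by order — order 1: 1; order 2: 1; order 3: 4; order 6: 4; order 9: 4; order 18: 4; order 27: 1; order 54: 1.
Total: 1 + 1 + 4 + 4 + 4 + 4 + 1 + 1 = 20.

20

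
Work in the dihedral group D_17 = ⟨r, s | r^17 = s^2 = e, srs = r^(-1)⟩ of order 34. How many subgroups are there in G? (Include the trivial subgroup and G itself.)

|G| = 34, so by Lagrange every subgroup order divides 34. Divisors: 1, 2, 17, 34.
Subgroups by order — order 1: 1; order 2: 17; order 17: 1; order 34: 1.
Total: 1 + 17 + 1 + 1 = 20.

20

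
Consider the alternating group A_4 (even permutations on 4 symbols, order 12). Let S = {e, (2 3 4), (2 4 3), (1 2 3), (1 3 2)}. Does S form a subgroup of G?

|S| = 5 does not divide |G| = 12, so by Lagrange S is not a subgroup.

No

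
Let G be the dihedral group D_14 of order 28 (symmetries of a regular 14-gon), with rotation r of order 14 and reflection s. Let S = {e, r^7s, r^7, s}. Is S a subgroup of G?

|S| = 4 divides |G| = 28, consistent with Lagrange.
S contains the identity, every element's inverse is in S, and S is closed under ·: it is a subgroup.

Yes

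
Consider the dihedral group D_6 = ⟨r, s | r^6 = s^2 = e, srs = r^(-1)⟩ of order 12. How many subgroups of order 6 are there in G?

|G| = 12 and 6 | 12, so subgroups of order 6 are possible by Lagrange.
The subgroups of order 6 are: {e, r, r^2, r^3, r^4, r^5}; {e, r^2, r^4, s, r^2s, r^4s}; {e, r^2, r^4, rs, r^3s, r^5s}.
So G has 3 subgroups of order 6.

3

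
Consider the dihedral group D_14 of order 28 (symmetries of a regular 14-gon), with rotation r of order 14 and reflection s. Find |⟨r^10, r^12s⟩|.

14

|⟨r^10⟩| = 7 and |⟨r^12s⟩| = 2, so |H| is a multiple of lcm(7, 2) = 14 and divides |G| = 28.
Closing under the operation: H = {e, r^2, r^4, r^6, r^8, r^10, r^12, s, r^2s, r^4s, r^6s, r^8s, r^10s, r^12s}, so |H| = 14.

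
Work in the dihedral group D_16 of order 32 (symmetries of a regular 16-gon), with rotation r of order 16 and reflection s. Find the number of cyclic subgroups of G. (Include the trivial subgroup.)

Group the elements of G by the cyclic subgroup they generate; each cyclic subgroup of order d accounts for φ(d) elements.
Cyclic subgroups by order — order 1: 1; order 2: 17; order 4: 1; order 8: 1; order 16: 1.
Total: 21.

21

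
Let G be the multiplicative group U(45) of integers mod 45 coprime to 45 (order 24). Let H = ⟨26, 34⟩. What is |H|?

|⟨26⟩| = 2 and |⟨34⟩| = 6, so |H| is a multiple of lcm(2, 6) = 6 and divides |G| = 24.
Closing under the operation: H = {1, 4, 11, 14, 16, 19, 26, 29, 31, 34, 41, 44}, so |H| = 12.

12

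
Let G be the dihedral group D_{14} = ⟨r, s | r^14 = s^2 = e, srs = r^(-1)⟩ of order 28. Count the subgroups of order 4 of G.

7

|G| = 28 and 4 | 28, so subgroups of order 4 are possible by Lagrange.
The subgroups of order 4 are: {e, r^7, r^3s, r^10s}; {e, r^7, r^4s, r^11s}; {e, r^7, r^5s, r^12s}; {e, r^7, r^6s, r^13s}; … (7 in all).
So G has 7 subgroups of order 4.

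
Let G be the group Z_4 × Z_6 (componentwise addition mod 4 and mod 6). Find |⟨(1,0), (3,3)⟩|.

8

|⟨(1,0)⟩| = 4 and |⟨(3,3)⟩| = 4, so |H| is a multiple of lcm(4, 4) = 4 and divides |G| = 24.
Closing under the operation: H = {(0,0), (0,3), (1,0), (1,3), (2,0), (2,3), (3,0), (3,3)}, so |H| = 8.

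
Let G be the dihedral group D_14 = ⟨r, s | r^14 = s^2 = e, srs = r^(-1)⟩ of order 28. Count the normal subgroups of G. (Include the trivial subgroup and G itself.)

G has 28 subgroups. Checking conjugation-invariance by order — order 1: 1/1 normal; order 2: 1/15 normal; order 4: 0/7 normal; order 7: 1/1 normal; order 14: 3/3 normal; order 28: 1/1 normal.
Total normal subgroups: 7.

7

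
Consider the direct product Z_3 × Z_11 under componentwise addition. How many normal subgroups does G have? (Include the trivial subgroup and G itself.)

4

G is abelian, so every subgroup is normal.
G has 4 subgroups in total, hence 4 normal subgroups.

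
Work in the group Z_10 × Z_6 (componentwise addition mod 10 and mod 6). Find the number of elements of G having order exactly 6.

6

An element (a,b) has order lcm(ord(a), ord(b)); count pairs with lcm equal to 6.
Enumerating gives 6 such elements.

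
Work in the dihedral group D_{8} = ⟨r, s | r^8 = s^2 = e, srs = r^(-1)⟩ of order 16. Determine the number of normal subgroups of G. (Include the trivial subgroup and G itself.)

7

G has 19 subgroups. Checking conjugation-invariance by order — order 1: 1/1 normal; order 2: 1/9 normal; order 4: 1/5 normal; order 8: 3/3 normal; order 16: 1/1 normal.
Total normal subgroups: 7.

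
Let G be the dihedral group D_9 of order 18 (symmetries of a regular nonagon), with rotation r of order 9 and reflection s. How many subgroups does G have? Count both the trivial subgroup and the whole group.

|G| = 18, so by Lagrange every subgroup order divides 18. Divisors: 1, 2, 3, 6, 9, 18.
Subgroups by order — order 1: 1; order 2: 9; order 3: 1; order 6: 3; order 9: 1; order 18: 1.
Total: 1 + 9 + 1 + 3 + 1 + 1 = 16.

16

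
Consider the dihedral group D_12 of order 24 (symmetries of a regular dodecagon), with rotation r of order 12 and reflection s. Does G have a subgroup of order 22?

22 does not divide |G| = 24, so by Lagrange no subgroup of order 22 exists.

No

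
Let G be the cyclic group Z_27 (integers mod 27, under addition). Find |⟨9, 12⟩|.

9

|⟨9⟩| = 3 and |⟨12⟩| = 9, so |H| is a multiple of lcm(3, 9) = 9 and divides |G| = 27.
Closing under the operation: H = {0, 3, 6, 9, 12, 15, 18, 21, 24}, so |H| = 9.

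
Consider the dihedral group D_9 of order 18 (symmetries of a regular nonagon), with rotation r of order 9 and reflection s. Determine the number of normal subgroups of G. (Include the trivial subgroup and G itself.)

G has 16 subgroups. Checking conjugation-invariance by order — order 1: 1/1 normal; order 2: 0/9 normal; order 3: 1/1 normal; order 6: 0/3 normal; order 9: 1/1 normal; order 18: 1/1 normal.
Total normal subgroups: 4.

4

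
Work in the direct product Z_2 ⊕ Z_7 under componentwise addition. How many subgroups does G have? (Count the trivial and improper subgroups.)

|G| = 14, so by Lagrange every subgroup order divides 14. Divisors: 1, 2, 7, 14.
Subgroups by order — order 1: 1; order 2: 1; order 7: 1; order 14: 1.
Total: 1 + 1 + 1 + 1 = 4.

4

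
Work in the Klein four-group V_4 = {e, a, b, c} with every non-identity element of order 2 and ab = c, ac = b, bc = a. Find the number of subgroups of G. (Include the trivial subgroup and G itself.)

5

|G| = 4, so by Lagrange every subgroup order divides 4. Divisors: 1, 2, 4.
Subgroups by order — order 1: 1; order 2: 3; order 4: 1.
Total: 1 + 3 + 1 = 5.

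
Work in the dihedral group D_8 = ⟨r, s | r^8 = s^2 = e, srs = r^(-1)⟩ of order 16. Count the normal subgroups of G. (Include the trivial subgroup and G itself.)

7

G has 19 subgroups. Checking conjugation-invariance by order — order 1: 1/1 normal; order 2: 1/9 normal; order 4: 1/5 normal; order 8: 3/3 normal; order 16: 1/1 normal.
Total normal subgroups: 7.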